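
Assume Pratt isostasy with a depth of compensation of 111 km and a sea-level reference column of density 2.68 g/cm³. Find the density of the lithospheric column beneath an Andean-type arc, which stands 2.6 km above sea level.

2.62 g/cm³

Pratt balance: ρ_ref D = ρ (D + h).
ρ = ρ_ref D/(D + h) = 2.68 × 111 km/(111 km + 2.6 km) = 2.62 g/cm³.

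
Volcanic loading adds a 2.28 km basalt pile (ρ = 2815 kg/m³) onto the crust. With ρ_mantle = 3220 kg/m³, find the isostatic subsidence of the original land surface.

Subaerial loading: s = t ρ_load / ρ_m.
s = 2.28 km × 2815/3220 = 1.99 km.

1.99 km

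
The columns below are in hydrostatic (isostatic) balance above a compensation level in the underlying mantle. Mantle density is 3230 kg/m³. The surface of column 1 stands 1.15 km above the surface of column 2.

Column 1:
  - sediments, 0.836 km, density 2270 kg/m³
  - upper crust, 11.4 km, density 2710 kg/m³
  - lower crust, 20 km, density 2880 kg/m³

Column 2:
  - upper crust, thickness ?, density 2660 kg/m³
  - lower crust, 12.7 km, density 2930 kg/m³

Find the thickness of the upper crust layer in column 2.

10.9 km

Take the compensation level at the base of the deeper column (depth z_c below the surface of column 1) and equate Σ ρ_i t_i down to z_c; mantle fills any gap and the z_c terms cancel.
Column 1: 0.836×2270 + 11.4×2710 + 20×2880 + (z_c − 32.236)×3230
Column 2: 1.15×0 + x×2660 + 12.7×2930 + (z_c − 1.15 − 12.7 − x)×3230
The z_c×3230 term appears on both sides and cancels. Collect the known terms of each column as K = Σ(ρt)_known − 3230 × (depth of known layers): K_1 = 90391.72 − 3230×32.236 = −13730.56; K_2 = 37211 − 3230×(1.15 + 12.7) = −7524.5.
Balance: K_1 = K_2 − x×(3230 − 2660), so x = (K_2 − K_1)/(3230 − 2660) = 6206.06/570 = 10.9 km.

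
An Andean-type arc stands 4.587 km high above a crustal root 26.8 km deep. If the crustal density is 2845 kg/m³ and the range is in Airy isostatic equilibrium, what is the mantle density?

Airy balance: ρ_c h = (ρ_m − ρ_c) r → ρ_m = ρ_c (1 + h/r).
ρ_m = 2845 × (1 + 4.587 km/26.8 km) = 3330 kg/m³.

3330 kg/m³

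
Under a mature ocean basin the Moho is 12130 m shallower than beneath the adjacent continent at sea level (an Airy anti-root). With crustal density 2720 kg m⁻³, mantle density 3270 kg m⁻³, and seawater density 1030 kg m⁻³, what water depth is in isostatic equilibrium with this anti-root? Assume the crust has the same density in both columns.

Replacing a thickness d of crust by seawater at the top must be balanced by replacing crust with mantle at the base: d (ρ_c − ρ_w) = a (ρ_m − ρ_c).
d = a (ρ_m − ρ_c)/(ρ_c − ρ_w) = 12130 m × 550/1690 = 3950 m.

3950 m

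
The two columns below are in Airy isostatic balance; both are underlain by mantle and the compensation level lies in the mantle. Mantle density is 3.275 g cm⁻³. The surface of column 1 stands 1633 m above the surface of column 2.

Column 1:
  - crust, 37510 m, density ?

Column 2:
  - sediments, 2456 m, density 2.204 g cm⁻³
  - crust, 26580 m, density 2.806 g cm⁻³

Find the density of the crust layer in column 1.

Take the compensation level at the base of the deeper column (depth z_c below the surface of column 1) and equate Σ ρ_i t_i down to z_c; mantle fills any gap and the z_c terms cancel.
Column 1: 37510×ρ + (z_c − 37510)×3.275
Column 2: 1633×0 + 2456×2.204 + 26580×2.806 + (z_c − 1633 − 29036)×3.275
The z_c×3.275 term appears on both sides and cancels. Collect the known terms of each column as K = Σ(ρt)_known − 3.275 × (depth of known layers): K_1 = 0 − 3.275×37510 = −122845.25; K_2 = 79996.504 − 3.275×(1633 + 29036) = −20444.471.
Balance: K_1 + 37510×ρ = K_2, so ρ = (K_2 − K_1)/37510 = 102401/37510 = 2.73 g cm⁻³.

2.73 g cm⁻³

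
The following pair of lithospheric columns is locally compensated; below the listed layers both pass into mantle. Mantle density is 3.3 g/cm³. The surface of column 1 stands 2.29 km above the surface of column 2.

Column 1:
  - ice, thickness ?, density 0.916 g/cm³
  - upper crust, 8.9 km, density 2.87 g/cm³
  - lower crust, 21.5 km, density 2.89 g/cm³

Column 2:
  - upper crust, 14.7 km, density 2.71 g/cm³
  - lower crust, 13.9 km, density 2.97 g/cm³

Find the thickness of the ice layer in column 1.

3.43 km

Take the compensation level at the base of the deeper column (depth z_c below the surface of column 1) and equate Σ ρ_i t_i down to z_c; mantle fills any gap and the z_c terms cancel.
Column 1: x×0.916 + 8.9×2.87 + 21.5×2.89 + (z_c − 30.4 − x)×3.3
Column 2: 2.29×0 + 14.7×2.71 + 13.9×2.97 + (z_c − 2.29 − 28.6)×3.3
The z_c×3.3 term appears on both sides and cancels. Collect the known terms of each column as K = Σ(ρt)_known − 3.3 × (depth of known layers): K_1 = 87.678 − 3.3×30.4 = −12.642; K_2 = 81.12 − 3.3×(2.29 + 28.6) = −20.817.
Balance: K_1 − x×(3.3 − 0.916) = K_2, so x = (K_1 − K_2)/(3.3 − 0.916) = 8.175/2.384 = 3.43 km.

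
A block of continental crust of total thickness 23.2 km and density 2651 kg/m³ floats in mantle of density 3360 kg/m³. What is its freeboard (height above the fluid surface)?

Floating equilibrium: submerged depth d = t ρ_obj/ρ_fluid = 23.2 km × 2651/3360 = 18.3 km.
Freeboard = t − d = 23.2 km − 18.3 km = 4.9 km.

4.9 km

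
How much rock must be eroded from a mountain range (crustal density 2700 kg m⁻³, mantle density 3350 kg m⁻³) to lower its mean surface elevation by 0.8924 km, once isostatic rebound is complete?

4.6 km

Net drop Δ = e − u = e − e ρ_c/ρ_m = e (ρ_m − ρ_c)/ρ_m.
e = Δ ρ_m/(ρ_m − ρ_c) = 0.8924 km × 3350/650 = 4.6 km.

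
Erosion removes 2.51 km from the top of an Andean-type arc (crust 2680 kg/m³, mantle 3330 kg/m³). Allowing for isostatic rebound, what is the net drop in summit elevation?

Rebound u = e ρ_c/ρ_m = 2.51 km × 2680/3330 = 2.02 km.
Net surface drop = e − u = 2.51 km − 2.02 km = e (ρ_m − ρ_c)/ρ_m = 0.49 km.

0.49 km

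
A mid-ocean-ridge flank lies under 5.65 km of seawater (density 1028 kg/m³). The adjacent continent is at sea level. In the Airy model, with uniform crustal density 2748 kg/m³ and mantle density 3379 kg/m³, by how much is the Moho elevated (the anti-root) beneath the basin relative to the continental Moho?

15.4 km

By Archimedes' principle applied to the lithosphere: replacing crust with seawater at the top is compensated by replacing crust with mantle at the base: d (ρ_c − ρ_w) = a (ρ_m − ρ_c).
a = d (ρ_c − ρ_w)/(ρ_m − ρ_c) = 5.65 km × 1720/631 = 15.4 km.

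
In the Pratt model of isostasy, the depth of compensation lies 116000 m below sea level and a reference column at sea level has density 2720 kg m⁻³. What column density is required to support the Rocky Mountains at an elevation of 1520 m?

Pratt balance: ρ_ref D = ρ (D + h).
ρ = ρ_ref D/(D + h) = 2720 × 116000 m/(116000 m + 1520 m) = 2680 kg m⁻³.

2680 kg m⁻³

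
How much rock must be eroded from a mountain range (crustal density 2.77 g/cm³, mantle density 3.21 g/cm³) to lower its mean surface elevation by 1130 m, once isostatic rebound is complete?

Net drop Δ = e − u = e − e ρ_c/ρ_m = e (ρ_m − ρ_c)/ρ_m.
e = Δ ρ_m/(ρ_m − ρ_c) = 1130 m × 3.21/0.44 = 8240 m.

8240 m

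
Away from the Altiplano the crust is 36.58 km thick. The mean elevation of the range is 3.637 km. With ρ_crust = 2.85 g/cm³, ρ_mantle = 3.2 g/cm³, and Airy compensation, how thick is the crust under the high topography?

69.8 km

Root depth r = h ρ_c / (ρ_m − ρ_c) = 3.637 km × 2.85 / 0.35 = 29.62 km.
Total thickness = T + h + r = 36.58 km + 3.637 km + 29.62 km = 69.8 km.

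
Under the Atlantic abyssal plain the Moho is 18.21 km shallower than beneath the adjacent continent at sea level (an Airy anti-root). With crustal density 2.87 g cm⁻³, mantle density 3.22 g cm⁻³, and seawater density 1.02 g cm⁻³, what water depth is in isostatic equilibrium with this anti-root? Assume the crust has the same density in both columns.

Replacing a thickness d of crust by seawater at the top must be balanced by replacing crust with mantle at the base: d (ρ_c − ρ_w) = a (ρ_m − ρ_c).
d = a (ρ_m − ρ_c)/(ρ_c − ρ_w) = 18.21 km × 0.35/1.85 = 3.45 km.

3.45 km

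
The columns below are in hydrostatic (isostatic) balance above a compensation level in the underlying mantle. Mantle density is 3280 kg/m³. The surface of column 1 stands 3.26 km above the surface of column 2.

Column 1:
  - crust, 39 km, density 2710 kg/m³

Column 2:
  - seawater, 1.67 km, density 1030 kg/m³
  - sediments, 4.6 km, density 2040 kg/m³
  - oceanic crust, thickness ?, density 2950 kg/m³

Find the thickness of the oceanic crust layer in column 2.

6.29 km

Take the compensation level at the base of the deeper column (depth z_c below the surface of column 1) and equate Σ ρ_i t_i down to z_c; mantle fills any gap and the z_c terms cancel.
Column 1: 39×2710 + (z_c − 39)×3280
Column 2: 3.26×0 + 1.67×1030 + 4.6×2040 + x×2950 + (z_c − 3.26 − 6.27 − x)×3280
The z_c×3280 term appears on both sides and cancels. Collect the known terms of each column as K = Σ(ρt)_known − 3280 × (depth of known layers): K_1 = 105690 − 3280×39 = −22230; K_2 = 11104.1 − 3280×(3.26 + 6.27) = −20154.3.
Balance: K_1 = K_2 − x×(3280 − 2950), so x = (K_2 − K_1)/(3280 − 2950) = 2075.7/330 = 6.29 km.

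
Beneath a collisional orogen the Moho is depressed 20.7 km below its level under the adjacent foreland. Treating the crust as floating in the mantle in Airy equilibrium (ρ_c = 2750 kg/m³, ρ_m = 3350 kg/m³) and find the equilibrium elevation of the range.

By Archimedes' principle applied to the lithosphere: ρ_c h = (ρ_m − ρ_c) r.
h = r (ρ_m − ρ_c) / ρ_c = 20.7 km × (3350 − 2750) / 2750 = 4.52 km.

4.52 km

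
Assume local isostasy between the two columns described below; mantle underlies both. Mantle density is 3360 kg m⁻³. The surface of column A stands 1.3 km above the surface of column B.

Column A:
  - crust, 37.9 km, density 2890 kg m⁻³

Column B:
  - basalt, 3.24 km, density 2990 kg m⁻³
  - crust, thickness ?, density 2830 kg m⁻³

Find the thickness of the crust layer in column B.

23.1 km

Take the compensation level at the base of the deeper column (depth z_c below the surface of column A) and equate Σ ρ_i t_i down to z_c; mantle fills any gap and the z_c terms cancel.
Column A: 37.9×2890 + (z_c − 37.9)×3360
Column B: 1.3×0 + 3.24×2990 + x×2830 + (z_c − 1.3 − 3.24 − x)×3360
The z_c×3360 term appears on both sides and cancels. Collect the known terms of each column as K = Σ(ρt)_known − 3360 × (depth of known layers): K_A = 109531 − 3360×37.9 = −17813; K_B = 9687.6 − 3360×(1.3 + 3.24) = −5566.8.
Balance: K_A = K_B − x×(3360 − 2830), so x = (K_B − K_A)/(3360 − 2830) = 12246.2/530 = 23.1 km.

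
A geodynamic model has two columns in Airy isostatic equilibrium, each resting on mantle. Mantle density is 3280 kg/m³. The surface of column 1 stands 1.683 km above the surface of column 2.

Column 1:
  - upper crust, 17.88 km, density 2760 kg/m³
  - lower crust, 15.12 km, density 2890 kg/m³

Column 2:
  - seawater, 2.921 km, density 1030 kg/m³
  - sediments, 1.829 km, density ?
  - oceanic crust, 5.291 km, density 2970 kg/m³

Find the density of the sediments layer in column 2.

Take the compensation level at the base of the deeper column (depth z_c below the surface of column 1) and equate Σ ρ_i t_i down to z_c; mantle fills any gap and the z_c terms cancel.
Column 1: 17.88×2760 + 15.12×2890 + (z_c − 33)×3280
Column 2: 1.683×0 + 2.921×1030 + 1.829×ρ + 5.291×2970 + (z_c − 1.683 − 10.041)×3280
The z_c×3280 term appears on both sides and cancels. Collect the known terms of each column as K = Σ(ρt)_known − 3280 × (depth of known layers): K_1 = 93045.6 − 3280×33 = −15194.4; K_2 = 18722.9 − 3280×(1.683 + 10.041) = −19731.82.
Balance: K_1 = K_2 + 1.829×ρ, so ρ = (K_1 − K_2)/1.829 = 4537.42/1.829 = 2480 kg/m³.

2480 kg/m³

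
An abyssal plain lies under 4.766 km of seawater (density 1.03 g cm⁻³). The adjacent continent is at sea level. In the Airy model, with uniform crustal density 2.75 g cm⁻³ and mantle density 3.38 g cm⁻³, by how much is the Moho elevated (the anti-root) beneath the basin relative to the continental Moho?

Balancing pressure at the compensation depth: replacing crust with seawater at the top is compensated by replacing crust with mantle at the base: d (ρ_c − ρ_w) = a (ρ_m − ρ_c).
a = d (ρ_c − ρ_w)/(ρ_m − ρ_c) = 4.766 km × 1.72/0.63 = 13 km.

13 km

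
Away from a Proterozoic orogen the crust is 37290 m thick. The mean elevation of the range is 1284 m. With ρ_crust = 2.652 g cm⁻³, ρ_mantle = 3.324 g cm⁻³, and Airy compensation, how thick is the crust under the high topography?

43600 m

Root depth r = h ρ_c / (ρ_m − ρ_c) = 1284 m × 2.652 / 0.672 = 5067 m.
Total thickness = T + h + r = 37290 m + 1284 m + 5067 m = 43600 m.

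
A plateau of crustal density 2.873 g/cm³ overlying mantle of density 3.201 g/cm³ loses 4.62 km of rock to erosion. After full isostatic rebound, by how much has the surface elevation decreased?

0.473 km

Rebound u = e ρ_c/ρ_m = 4.62 km × 2.873/3.201 = 4.147 km.
Net surface drop = e − u = 4.62 km − 4.147 km = e (ρ_m − ρ_c)/ρ_m = 0.473 km.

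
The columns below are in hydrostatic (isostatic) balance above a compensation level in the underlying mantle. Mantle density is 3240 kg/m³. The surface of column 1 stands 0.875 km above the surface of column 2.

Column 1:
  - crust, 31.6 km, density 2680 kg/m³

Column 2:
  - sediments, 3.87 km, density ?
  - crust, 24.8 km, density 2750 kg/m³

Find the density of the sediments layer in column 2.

Take the compensation level at the base of the deeper column (depth z_c below the surface of column 1) and equate Σ ρ_i t_i down to z_c; mantle fills any gap and the z_c terms cancel.
Column 1: 31.6×2680 + (z_c − 31.6)×3240
Column 2: 0.875×0 + 3.87×ρ + 24.8×2750 + (z_c − 0.875 − 28.67)×3240
The z_c×3240 term appears on both sides and cancels. Collect the known terms of each column as K = Σ(ρt)_known − 3240 × (depth of known layers): K_1 = 84688 − 3240×31.6 = −17696; K_2 = 68200 − 3240×(0.875 + 28.67) = −27525.8.
Balance: K_1 = K_2 + 3.87×ρ, so ρ = (K_1 − K_2)/3.87 = 9829.8/3.87 = 2540 kg/m³.

2540 kg/m³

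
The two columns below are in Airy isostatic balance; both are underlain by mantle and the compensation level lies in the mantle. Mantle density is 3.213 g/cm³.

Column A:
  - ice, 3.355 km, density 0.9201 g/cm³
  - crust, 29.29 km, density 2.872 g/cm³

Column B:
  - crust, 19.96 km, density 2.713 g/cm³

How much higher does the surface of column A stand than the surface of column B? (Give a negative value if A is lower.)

2.4 km

For any compensation level in the mantle, the mantle terms cancel and isostasy reduces to e = (Σt_A − Σt_B) − (Σ(ρt)_A − Σ(ρt)_B) / ρ_m.
Σt_A = 32.645 km; Σt_B = 19.96 km; Σ(ρt)_A = 87.2078155; Σ(ρt)_B = 54.15148 (in km·g/cm³).
e = (32.645 − 19.96) − (87.2078155 − 54.15148) / 3.213 = 2.4 km.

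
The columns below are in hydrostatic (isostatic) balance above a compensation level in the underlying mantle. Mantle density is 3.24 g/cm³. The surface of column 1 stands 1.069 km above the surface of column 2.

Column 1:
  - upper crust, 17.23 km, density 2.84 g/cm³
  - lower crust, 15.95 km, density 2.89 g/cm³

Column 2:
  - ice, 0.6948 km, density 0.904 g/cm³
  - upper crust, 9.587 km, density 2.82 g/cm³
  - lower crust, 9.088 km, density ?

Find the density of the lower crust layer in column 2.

2.87 g/cm³

Take the compensation level at the base of the deeper column (depth z_c below the surface of column 1) and equate Σ ρ_i t_i down to z_c; mantle fills any gap and the z_c terms cancel.
Column 1: 17.23×2.84 + 15.95×2.89 + (z_c − 33.18)×3.24
Column 2: 1.069×0 + 0.6948×0.904 + 9.587×2.82 + 9.088×ρ + (z_c − 1.069 − 19.3698)×3.24
The z_c×3.24 term appears on both sides and cancels. Collect the known terms of each column as K = Σ(ρt)_known − 3.24 × (depth of known layers): K_1 = 95.0287 − 3.24×33.18 = −12.4745; K_2 = 27.6634392 − 3.24×(1.069 + 19.3698) = −38.5582728.
Balance: K_1 = K_2 + 9.088×ρ, so ρ = (K_1 − K_2)/9.088 = 26.0838/9.088 = 2.87 g/cm³.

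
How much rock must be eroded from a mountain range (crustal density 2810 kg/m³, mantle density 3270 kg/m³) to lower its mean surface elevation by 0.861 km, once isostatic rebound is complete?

Net drop Δ = e − u = e − e ρ_c/ρ_m = e (ρ_m − ρ_c)/ρ_m.
e = Δ ρ_m/(ρ_m − ρ_c) = 0.861 km × 3270/460 = 6.12 km.

6.12 km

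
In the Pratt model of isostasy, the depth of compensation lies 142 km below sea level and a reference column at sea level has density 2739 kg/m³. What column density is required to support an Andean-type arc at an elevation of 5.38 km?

2640 kg/m³

Pratt balance: ρ_ref D = ρ (D + h).
ρ = ρ_ref D/(D + h) = 2739 × 142 km/(142 km + 5.38 km) = 2640 kg/m³.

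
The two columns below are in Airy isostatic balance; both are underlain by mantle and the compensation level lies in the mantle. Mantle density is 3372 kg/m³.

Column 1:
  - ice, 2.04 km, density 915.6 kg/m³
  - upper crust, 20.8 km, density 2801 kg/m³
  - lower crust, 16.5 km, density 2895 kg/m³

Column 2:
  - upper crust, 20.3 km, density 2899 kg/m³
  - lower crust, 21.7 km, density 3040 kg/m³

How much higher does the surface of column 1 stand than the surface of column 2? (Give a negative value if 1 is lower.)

2.36 km

For any compensation level in the mantle, the mantle terms cancel and isostasy reduces to e = (Σt_1 − Σt_2) − (Σ(ρt)_1 − Σ(ρt)_2) / ρ_m.
Σt_1 = 39.34 km; Σt_2 = 42 km; Σ(ρt)_1 = 107896.124; Σ(ρt)_2 = 124817.7 (in km·kg/m³).
e = (39.34 − 42) − (107896.124 − 124817.7) / 3372 = 2.36 km.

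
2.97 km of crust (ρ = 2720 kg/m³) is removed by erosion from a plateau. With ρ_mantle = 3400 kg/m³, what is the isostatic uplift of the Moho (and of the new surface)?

2.38 km

Unloading: uplift u = e ρ_c/ρ_m = 2.97 km × 2720/3400 = 2.38 km.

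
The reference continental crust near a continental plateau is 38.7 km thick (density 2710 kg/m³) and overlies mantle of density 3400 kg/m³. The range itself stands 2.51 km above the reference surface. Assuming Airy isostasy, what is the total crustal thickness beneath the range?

51.1 km

Root depth r = h ρ_c / (ρ_m − ρ_c) = 2.51 km × 2710 / 690 = 9.858 km.
Total thickness = T + h + r = 38.7 km + 2.51 km + 9.858 km = 51.1 km.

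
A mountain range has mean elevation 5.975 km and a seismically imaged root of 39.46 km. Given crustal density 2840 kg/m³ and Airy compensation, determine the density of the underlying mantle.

Airy balance: ρ_c h = (ρ_m − ρ_c) r → ρ_m = ρ_c (1 + h/r).
ρ_m = 2840 × (1 + 5.975 km/39.46 km) = 3270 kg/m³.

3270 kg/m³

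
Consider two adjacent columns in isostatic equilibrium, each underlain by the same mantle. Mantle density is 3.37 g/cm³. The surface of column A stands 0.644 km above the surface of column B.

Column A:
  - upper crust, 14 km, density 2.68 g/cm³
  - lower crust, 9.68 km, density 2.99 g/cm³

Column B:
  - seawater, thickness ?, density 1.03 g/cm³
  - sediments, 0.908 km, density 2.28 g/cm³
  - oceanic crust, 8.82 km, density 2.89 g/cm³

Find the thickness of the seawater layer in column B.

Take the compensation level at the base of the deeper column (depth z_c below the surface of column A) and equate Σ ρ_i t_i down to z_c; mantle fills any gap and the z_c terms cancel.
Column A: 14×2.68 + 9.68×2.99 + (z_c − 23.68)×3.37
Column B: 0.644×0 + x×1.03 + 0.908×2.28 + 8.82×2.89 + (z_c − 0.644 − 9.728 − x)×3.37
The z_c×3.37 term appears on both sides and cancels. Collect the known terms of each column as K = Σ(ρt)_known − 3.37 × (depth of known layers): K_A = 66.4632 − 3.37×23.68 = −13.3384; K_B = 27.56004 − 3.37×(0.644 + 9.728) = −7.3936.
Balance: K_A = K_B − x×(3.37 − 1.03), so x = (K_B − K_A)/(3.37 − 1.03) = 5.9448/2.34 = 2.54 km.

2.54 km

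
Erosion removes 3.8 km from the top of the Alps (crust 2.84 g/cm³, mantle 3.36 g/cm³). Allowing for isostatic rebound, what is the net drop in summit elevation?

Rebound u = e ρ_c/ρ_m = 3.8 km × 2.84/3.36 = 3.212 km.
Net surface drop = e − u = 3.8 km − 3.212 km = e (ρ_m − ρ_c)/ρ_m = 0.588 km.

0.588 km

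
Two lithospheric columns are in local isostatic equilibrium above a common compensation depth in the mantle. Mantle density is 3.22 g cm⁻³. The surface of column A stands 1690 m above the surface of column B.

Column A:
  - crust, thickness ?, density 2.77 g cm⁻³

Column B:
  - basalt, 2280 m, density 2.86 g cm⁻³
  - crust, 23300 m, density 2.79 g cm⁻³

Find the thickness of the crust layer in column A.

36200 m

Take the compensation level at the base of the deeper column (depth z_c below the surface of column A) and equate Σ ρ_i t_i down to z_c; mantle fills any gap and the z_c terms cancel.
Column A: x×2.77 + (z_c − 0 − x)×3.22
Column B: 1690×0 + 2280×2.86 + 23300×2.79 + (z_c − 1690 − 25580)×3.22
The z_c×3.22 term appears on both sides and cancels. Collect the known terms of each column as K = Σ(ρt)_known − 3.22 × (depth of known layers): K_A = 0 − 3.22×0 = 0; K_B = 71527.8 − 3.22×(1690 + 25580) = −16281.6.
Balance: K_A − x×(3.22 − 2.77) = K_B, so x = (K_A − K_B)/(3.22 − 2.77) = 16281.6/0.45 = 36200 m.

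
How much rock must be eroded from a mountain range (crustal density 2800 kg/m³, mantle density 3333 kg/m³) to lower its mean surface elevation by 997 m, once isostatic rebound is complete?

6230 m

Net drop Δ = e − u = e − e ρ_c/ρ_m = e (ρ_m − ρ_c)/ρ_m.
e = Δ ρ_m/(ρ_m − ρ_c) = 997 m × 3333/533 = 6230 m.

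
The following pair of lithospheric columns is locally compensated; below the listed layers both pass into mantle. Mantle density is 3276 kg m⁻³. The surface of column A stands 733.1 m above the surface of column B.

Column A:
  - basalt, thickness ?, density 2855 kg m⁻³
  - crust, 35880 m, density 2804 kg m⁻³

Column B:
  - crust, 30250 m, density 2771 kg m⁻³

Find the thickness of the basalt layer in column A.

Take the compensation level at the base of the deeper column (depth z_c below the surface of column A) and equate Σ ρ_i t_i down to z_c; mantle fills any gap and the z_c terms cancel.
Column A: x×2855 + 35880×2804 + (z_c − 35880 − x)×3276
Column B: 733.1×0 + 30250×2771 + (z_c − 733.1 − 30250)×3276
The z_c×3276 term appears on both sides and cancels. Collect the known terms of each column as K = Σ(ρt)_known − 3276 × (depth of known layers): K_A = 100607520 − 3276×35880 = −16935360; K_B = 83822750 − 3276×(733.1 + 30250) = −17677885.6.
Balance: K_A − x×(3276 − 2855) = K_B, so x = (K_A − K_B)/(3276 − 2855) = 742526/421 = 1760 m.

1760 m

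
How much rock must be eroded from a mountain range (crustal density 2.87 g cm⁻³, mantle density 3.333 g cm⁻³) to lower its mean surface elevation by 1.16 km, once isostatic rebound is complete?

8.35 km

Net drop Δ = e − u = e − e ρ_c/ρ_m = e (ρ_m − ρ_c)/ρ_m.
e = Δ ρ_m/(ρ_m − ρ_c) = 1.16 km × 3.333/0.463 = 8.35 km.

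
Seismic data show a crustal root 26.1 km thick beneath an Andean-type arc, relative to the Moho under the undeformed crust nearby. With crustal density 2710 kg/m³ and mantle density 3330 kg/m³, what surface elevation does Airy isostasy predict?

Balancing pressure at the compensation depth: ρ_c h = (ρ_m − ρ_c) r.
h = r (ρ_m − ρ_c) / ρ_c = 26.1 km × (3330 − 2710) / 2710 = 5.97 km.

5.97 km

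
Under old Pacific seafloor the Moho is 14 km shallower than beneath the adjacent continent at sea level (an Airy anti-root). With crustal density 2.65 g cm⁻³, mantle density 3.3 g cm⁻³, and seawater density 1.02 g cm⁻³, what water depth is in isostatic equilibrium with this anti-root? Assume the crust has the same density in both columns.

5.58 km

Replacing a thickness d of crust by seawater at the top must be balanced by replacing crust with mantle at the base: d (ρ_c − ρ_w) = a (ρ_m − ρ_c).
d = a (ρ_m − ρ_c)/(ρ_c − ρ_w) = 14 km × 0.65/1.63 = 5.58 km.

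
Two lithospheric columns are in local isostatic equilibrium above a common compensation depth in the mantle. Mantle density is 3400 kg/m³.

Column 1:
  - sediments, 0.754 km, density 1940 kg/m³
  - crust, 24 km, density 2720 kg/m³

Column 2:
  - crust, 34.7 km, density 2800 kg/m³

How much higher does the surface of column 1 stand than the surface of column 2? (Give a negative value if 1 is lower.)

−1 km

For any compensation level in the mantle, the mantle terms cancel and isostasy reduces to e = (Σt_1 − Σt_2) − (Σ(ρt)_1 − Σ(ρt)_2) / ρ_m.
Σt_1 = 24.754 km; Σt_2 = 34.7 km; Σ(ρt)_1 = 66742.76; Σ(ρt)_2 = 97160 (in km·kg/m³).
e = (24.754 − 34.7) − (66742.76 − 97160) / 3400 = −1 km.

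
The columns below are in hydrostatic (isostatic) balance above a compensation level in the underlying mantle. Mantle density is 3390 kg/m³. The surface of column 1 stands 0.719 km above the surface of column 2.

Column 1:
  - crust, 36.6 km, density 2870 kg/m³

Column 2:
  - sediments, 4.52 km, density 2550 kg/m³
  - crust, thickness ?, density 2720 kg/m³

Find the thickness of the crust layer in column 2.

Take the compensation level at the base of the deeper column (depth z_c below the surface of column 1) and equate Σ ρ_i t_i down to z_c; mantle fills any gap and the z_c terms cancel.
Column 1: 36.6×2870 + (z_c − 36.6)×3390
Column 2: 0.719×0 + 4.52×2550 + x×2720 + (z_c − 0.719 − 4.52 − x)×3390
The z_c×3390 term appears on both sides and cancels. Collect the known terms of each column as K = Σ(ρt)_known − 3390 × (depth of known layers): K_1 = 105042 − 3390×36.6 = −19032; K_2 = 11526 − 3390×(0.719 + 4.52) = −6234.21.
Balance: K_1 = K_2 − x×(3390 − 2720), so x = (K_2 − K_1)/(3390 − 2720) = 12797.8/670 = 19.1 km.

19.1 km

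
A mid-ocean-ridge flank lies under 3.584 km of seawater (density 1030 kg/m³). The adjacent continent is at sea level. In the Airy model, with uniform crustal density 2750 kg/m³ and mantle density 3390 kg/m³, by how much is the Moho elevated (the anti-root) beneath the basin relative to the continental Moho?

By Archimedes' principle applied to the lithosphere: replacing crust with seawater at the top is compensated by replacing crust with mantle at the base: d (ρ_c − ρ_w) = a (ρ_m − ρ_c).
a = d (ρ_c − ρ_w)/(ρ_m − ρ_c) = 3.584 km × 1720/640 = 9.63 km.

9.63 km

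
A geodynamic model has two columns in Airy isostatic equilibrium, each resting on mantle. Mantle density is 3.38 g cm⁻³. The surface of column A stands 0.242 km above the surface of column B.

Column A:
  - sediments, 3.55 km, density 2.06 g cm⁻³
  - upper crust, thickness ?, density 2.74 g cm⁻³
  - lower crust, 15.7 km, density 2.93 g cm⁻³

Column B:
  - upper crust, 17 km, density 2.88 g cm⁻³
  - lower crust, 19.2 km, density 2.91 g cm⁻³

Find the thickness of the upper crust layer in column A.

10.3 km

Take the compensation level at the base of the deeper column (depth z_c below the surface of column A) and equate Σ ρ_i t_i down to z_c; mantle fills any gap and the z_c terms cancel.
Column A: 3.55×2.06 + x×2.74 + 15.7×2.93 + (z_c − 19.25 − x)×3.38
Column B: 0.242×0 + 17×2.88 + 19.2×2.91 + (z_c − 0.242 − 36.2)×3.38
The z_c×3.38 term appears on both sides and cancels. Collect the known terms of each column as K = Σ(ρt)_known − 3.38 × (depth of known layers): K_A = 53.314 − 3.38×19.25 = −11.751; K_B = 104.832 − 3.38×(0.242 + 36.2) = −18.34196.
Balance: K_A − x×(3.38 − 2.74) = K_B, so x = (K_A − K_B)/(3.38 − 2.74) = 6.59096/0.64 = 10.3 km.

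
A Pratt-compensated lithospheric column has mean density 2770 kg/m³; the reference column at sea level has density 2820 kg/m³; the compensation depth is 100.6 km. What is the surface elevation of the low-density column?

ρ_ref D = ρ (D + h) → h = D (ρ_ref − ρ)/ρ.
h = 100.6 km × (2820 − 2770)/2770 = 1.82 km.

1.82 km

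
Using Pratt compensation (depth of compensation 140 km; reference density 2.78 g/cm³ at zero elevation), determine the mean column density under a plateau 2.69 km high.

Pratt balance: ρ_ref D = ρ (D + h).
ρ = ρ_ref D/(D + h) = 2.78 × 140 km/(140 km + 2.69 km) = 2.73 g/cm³.

2.73 g/cm³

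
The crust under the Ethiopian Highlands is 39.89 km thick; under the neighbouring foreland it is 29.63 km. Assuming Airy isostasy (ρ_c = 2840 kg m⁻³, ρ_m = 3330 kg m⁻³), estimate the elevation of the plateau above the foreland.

1.51 km

Excess crust Δ = 39.89 km − 29.63 km = 10.26 km, split between elevation h and root r with h + r = Δ.
Airy balance ρ_c h = (ρ_m − ρ_c) r gives r = h ρ_c/(ρ_m − ρ_c), so h (1 + ρ_c/(ρ_m − ρ_c)) = Δ, i.e. h = Δ (ρ_m − ρ_c)/ρ_m.
h = 10.26 km × 490/3330 = 1.51 km.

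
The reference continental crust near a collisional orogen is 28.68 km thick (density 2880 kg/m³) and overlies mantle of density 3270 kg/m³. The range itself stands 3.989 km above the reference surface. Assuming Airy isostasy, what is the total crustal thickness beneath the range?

62.1 km

Root depth r = h ρ_c / (ρ_m − ρ_c) = 3.989 km × 2880 / 390 = 29.46 km.
Total thickness = T + h + r = 28.68 km + 3.989 km + 29.46 km = 62.1 km.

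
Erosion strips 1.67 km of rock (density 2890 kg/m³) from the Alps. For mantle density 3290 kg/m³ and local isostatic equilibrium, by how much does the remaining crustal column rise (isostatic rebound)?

1.47 km

Unloading: uplift u = e ρ_c/ρ_m = 1.67 km × 2890/3290 = 1.47 km.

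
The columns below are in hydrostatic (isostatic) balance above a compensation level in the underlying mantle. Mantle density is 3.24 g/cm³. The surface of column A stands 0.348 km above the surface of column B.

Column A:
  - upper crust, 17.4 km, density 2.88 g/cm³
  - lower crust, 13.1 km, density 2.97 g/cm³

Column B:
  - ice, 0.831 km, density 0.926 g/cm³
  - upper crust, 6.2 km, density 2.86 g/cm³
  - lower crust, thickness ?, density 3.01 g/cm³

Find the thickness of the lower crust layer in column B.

19.1 km

Take the compensation level at the base of the deeper column (depth z_c below the surface of column A) and equate Σ ρ_i t_i down to z_c; mantle fills any gap and the z_c terms cancel.
Column A: 17.4×2.88 + 13.1×2.97 + (z_c − 30.5)×3.24
Column B: 0.348×0 + 0.831×0.926 + 6.2×2.86 + x×3.01 + (z_c − 0.348 − 7.031 − x)×3.24
The z_c×3.24 term appears on both sides and cancels. Collect the known terms of each column as K = Σ(ρt)_known − 3.24 × (depth of known layers): K_A = 89.019 − 3.24×30.5 = −9.801; K_B = 18.501506 − 3.24×(0.348 + 7.031) = −5.406454.
Balance: K_A = K_B − x×(3.24 − 3.01), so x = (K_B − K_A)/(3.24 − 3.01) = 4.39455/0.23 = 19.1 km.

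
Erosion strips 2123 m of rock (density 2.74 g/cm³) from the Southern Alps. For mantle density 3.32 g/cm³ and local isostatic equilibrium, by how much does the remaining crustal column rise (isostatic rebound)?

1750 m

Unloading: uplift u = e ρ_c/ρ_m = 2123 m × 2.74/3.32 = 1750 m.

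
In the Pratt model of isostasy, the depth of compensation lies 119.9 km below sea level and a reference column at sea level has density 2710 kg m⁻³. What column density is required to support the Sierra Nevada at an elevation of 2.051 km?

2660 kg m⁻³

Pratt balance: ρ_ref D = ρ (D + h).
ρ = ρ_ref D/(D + h) = 2710 × 119.9 km/(119.9 km + 2.051 km) = 2660 kg m⁻³.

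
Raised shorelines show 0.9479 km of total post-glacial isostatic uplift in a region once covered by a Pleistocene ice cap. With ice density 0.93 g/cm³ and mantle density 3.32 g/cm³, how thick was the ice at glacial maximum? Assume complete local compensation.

u = t ρ_ice/ρ_m → t = u ρ_m/ρ_ice = 0.9479 km × 3.32/0.93 = 3.38 km.

3.38 km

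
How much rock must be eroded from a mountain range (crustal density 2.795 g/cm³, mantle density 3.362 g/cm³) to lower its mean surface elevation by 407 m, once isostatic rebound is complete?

2410 m

Net drop Δ = e − u = e − e ρ_c/ρ_m = e (ρ_m − ρ_c)/ρ_m.
e = Δ ρ_m/(ρ_m − ρ_c) = 407 m × 3.362/0.567 = 2410 m.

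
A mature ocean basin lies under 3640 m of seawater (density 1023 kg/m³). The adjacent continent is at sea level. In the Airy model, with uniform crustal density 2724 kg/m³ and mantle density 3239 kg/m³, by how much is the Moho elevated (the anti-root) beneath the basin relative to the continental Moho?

By Archimedes' principle applied to the lithosphere: replacing crust with seawater at the top is compensated by replacing crust with mantle at the base: d (ρ_c − ρ_w) = a (ρ_m − ρ_c).
a = d (ρ_c − ρ_w)/(ρ_m − ρ_c) = 3640 m × 1701/515 = 12000 m.

12000 m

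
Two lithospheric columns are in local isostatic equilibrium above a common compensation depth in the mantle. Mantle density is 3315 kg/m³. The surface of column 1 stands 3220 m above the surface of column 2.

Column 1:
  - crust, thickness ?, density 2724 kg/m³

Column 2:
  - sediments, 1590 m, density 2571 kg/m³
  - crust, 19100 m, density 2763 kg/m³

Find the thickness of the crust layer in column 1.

Take the compensation level at the base of the deeper column (depth z_c below the surface of column 1) and equate Σ ρ_i t_i down to z_c; mantle fills any gap and the z_c terms cancel.
Column 1: x×2724 + (z_c − 0 − x)×3315
Column 2: 3220×0 + 1590×2571 + 19100×2763 + (z_c − 3220 − 20690)×3315
The z_c×3315 term appears on both sides and cancels. Collect the known terms of each column as K = Σ(ρt)_known − 3315 × (depth of known layers): K_1 = 0 − 3315×0 = 0; K_2 = 56861190 − 3315×(3220 + 20690) = −22400460.
Balance: K_1 − x×(3315 − 2724) = K_2, so x = (K_1 − K_2)/(3315 − 2724) = 22400500/591 = 37900 m.

37900 m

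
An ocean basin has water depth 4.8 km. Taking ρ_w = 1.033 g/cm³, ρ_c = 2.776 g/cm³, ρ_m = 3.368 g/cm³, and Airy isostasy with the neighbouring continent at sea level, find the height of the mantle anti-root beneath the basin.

Equating mass per unit area of the two columns: replacing crust with seawater at the top is compensated by replacing crust with mantle at the base: d (ρ_c − ρ_w) = a (ρ_m − ρ_c).
a = d (ρ_c − ρ_w)/(ρ_m − ρ_c) = 4.8 km × 1.743/0.592 = 14.1 km.

14.1 km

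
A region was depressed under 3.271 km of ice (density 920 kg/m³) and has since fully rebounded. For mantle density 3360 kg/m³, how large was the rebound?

0.896 km

Removing the load lets mantle flow back in; uplift u satisfies ρ_ice t = ρ_m u.
u = t ρ_ice/ρ_m = 3.271 km × 920/3360 = 0.896 km.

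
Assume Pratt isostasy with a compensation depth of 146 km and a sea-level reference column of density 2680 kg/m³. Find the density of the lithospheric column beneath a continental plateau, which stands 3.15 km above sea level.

Pratt balance: ρ_ref D = ρ (D + h).
ρ = ρ_ref D/(D + h) = 2680 × 146 km/(146 km + 3.15 km) = 2620 kg/m³.

2620 kg/m³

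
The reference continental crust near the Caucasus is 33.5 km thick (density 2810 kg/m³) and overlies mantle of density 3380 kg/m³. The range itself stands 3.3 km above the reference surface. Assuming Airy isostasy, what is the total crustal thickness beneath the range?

Root depth r = h ρ_c / (ρ_m − ρ_c) = 3.3 km × 2810 / 570 = 16.27 km.
Total thickness = T + h + r = 33.5 km + 3.3 km + 16.27 km = 53.1 km.

53.1 km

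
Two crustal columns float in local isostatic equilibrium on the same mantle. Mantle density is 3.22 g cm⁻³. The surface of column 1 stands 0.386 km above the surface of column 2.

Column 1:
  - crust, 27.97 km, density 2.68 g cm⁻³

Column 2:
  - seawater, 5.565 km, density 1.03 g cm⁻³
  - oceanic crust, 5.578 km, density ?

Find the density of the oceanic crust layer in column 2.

2.92 g cm⁻³

Take the compensation level at the base of the deeper column (depth z_c below the surface of column 1) and equate Σ ρ_i t_i down to z_c; mantle fills any gap and the z_c terms cancel.
Column 1: 27.97×2.68 + (z_c − 27.97)×3.22
Column 2: 0.386×0 + 5.565×1.03 + 5.578×ρ + (z_c − 0.386 − 11.143)×3.22
The z_c×3.22 term appears on both sides and cancels. Collect the known terms of each column as K = Σ(ρt)_known − 3.22 × (depth of known layers): K_1 = 74.9596 − 3.22×27.97 = −15.1038; K_2 = 5.73195 − 3.22×(0.386 + 11.143) = −31.39143.
Balance: K_1 = K_2 + 5.578×ρ, so ρ = (K_1 − K_2)/5.578 = 16.2876/5.578 = 2.92 g cm⁻³.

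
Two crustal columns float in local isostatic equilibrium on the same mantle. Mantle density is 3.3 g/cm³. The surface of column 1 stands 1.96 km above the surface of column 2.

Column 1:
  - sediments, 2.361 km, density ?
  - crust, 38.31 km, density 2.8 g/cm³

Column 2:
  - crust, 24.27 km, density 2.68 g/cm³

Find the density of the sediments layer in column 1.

Take the compensation level at the base of the deeper column (depth z_c below the surface of column 1) and equate Σ ρ_i t_i down to z_c; mantle fills any gap and the z_c terms cancel.
Column 1: 2.361×ρ + 38.31×2.8 + (z_c − 40.671)×3.3
Column 2: 1.96×0 + 24.27×2.68 + (z_c − 1.96 − 24.27)×3.3
The z_c×3.3 term appears on both sides and cancels. Collect the known terms of each column as K = Σ(ρt)_known − 3.3 × (depth of known layers): K_1 = 107.268 − 3.3×40.671 = −26.9463; K_2 = 65.0436 − 3.3×(1.96 + 24.27) = −21.5154.
Balance: K_1 + 2.361×ρ = K_2, so ρ = (K_2 − K_1)/2.361 = 5.4309/2.361 = 2.3 g/cm³.

2.3 g/cm³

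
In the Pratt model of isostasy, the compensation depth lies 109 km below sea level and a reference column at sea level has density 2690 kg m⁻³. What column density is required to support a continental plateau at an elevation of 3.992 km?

Pratt balance: ρ_ref D = ρ (D + h).
ρ = ρ_ref D/(D + h) = 2690 × 109 km/(109 km + 3.992 km) = 2590 kg m⁻³.

2590 kg m⁻³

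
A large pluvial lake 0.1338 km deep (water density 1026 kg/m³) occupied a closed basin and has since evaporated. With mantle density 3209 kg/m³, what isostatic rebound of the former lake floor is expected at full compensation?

0.0428 km

u = d ρ_w/ρ_m = 0.1338 km × 1026/3209 = 0.0428 km.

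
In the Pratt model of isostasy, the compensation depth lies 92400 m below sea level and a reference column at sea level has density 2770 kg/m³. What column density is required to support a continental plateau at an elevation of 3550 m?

Pratt balance: ρ_ref D = ρ (D + h).
ρ = ρ_ref D/(D + h) = 2770 × 92400 m/(92400 m + 3550 m) = 2670 kg/m³.

2670 kg/m³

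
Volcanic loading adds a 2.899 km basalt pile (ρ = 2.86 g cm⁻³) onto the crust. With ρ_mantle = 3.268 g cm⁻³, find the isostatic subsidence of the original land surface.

Subaerial loading: s = t ρ_load / ρ_m.
s = 2.899 km × 2.86/3.268 = 2.54 km.

2.54 km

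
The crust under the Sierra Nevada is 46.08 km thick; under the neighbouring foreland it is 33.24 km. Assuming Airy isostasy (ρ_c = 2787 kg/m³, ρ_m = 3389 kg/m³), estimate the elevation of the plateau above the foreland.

2.28 km

Excess crust Δ = 46.08 km − 33.24 km = 12.84 km, split between elevation h and root r with h + r = Δ.
Airy balance ρ_c h = (ρ_m − ρ_c) r gives r = h ρ_c/(ρ_m − ρ_c), so h (1 + ρ_c/(ρ_m − ρ_c)) = Δ, i.e. h = Δ (ρ_m − ρ_c)/ρ_m.
h = 12.84 km × 602/3389 = 2.28 km.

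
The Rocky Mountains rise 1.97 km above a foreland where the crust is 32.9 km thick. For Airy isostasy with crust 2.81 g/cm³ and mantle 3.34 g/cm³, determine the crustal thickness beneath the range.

45.3 km

Root depth r = h ρ_c / (ρ_m − ρ_c) = 1.97 km × 2.81 / 0.53 = 10.44 km.
Total thickness = T + h + r = 32.9 km + 1.97 km + 10.44 km = 45.3 km.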